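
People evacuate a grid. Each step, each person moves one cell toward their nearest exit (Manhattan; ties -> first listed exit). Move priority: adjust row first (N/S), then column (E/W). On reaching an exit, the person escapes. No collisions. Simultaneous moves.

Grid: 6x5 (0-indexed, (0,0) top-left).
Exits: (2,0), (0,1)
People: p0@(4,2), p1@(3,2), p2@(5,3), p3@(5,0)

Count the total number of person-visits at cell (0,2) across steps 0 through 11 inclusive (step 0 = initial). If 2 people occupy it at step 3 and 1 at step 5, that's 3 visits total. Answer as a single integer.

Step 0: p0@(4,2) p1@(3,2) p2@(5,3) p3@(5,0) -> at (0,2): 0 [-], cum=0
Step 1: p0@(3,2) p1@(2,2) p2@(4,3) p3@(4,0) -> at (0,2): 0 [-], cum=0
Step 2: p0@(2,2) p1@(2,1) p2@(3,3) p3@(3,0) -> at (0,2): 0 [-], cum=0
Step 3: p0@(2,1) p1@ESC p2@(2,3) p3@ESC -> at (0,2): 0 [-], cum=0
Step 4: p0@ESC p1@ESC p2@(2,2) p3@ESC -> at (0,2): 0 [-], cum=0
Step 5: p0@ESC p1@ESC p2@(2,1) p3@ESC -> at (0,2): 0 [-], cum=0
Step 6: p0@ESC p1@ESC p2@ESC p3@ESC -> at (0,2): 0 [-], cum=0
Total visits = 0

Answer: 0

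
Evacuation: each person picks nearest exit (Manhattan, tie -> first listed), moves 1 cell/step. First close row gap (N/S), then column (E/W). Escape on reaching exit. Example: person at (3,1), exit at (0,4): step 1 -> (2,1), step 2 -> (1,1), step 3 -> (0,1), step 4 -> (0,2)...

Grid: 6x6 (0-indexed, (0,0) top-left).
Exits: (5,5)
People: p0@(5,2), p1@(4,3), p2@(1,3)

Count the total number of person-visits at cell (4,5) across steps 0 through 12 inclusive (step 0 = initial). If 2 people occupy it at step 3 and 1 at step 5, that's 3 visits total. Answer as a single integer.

Step 0: p0@(5,2) p1@(4,3) p2@(1,3) -> at (4,5): 0 [-], cum=0
Step 1: p0@(5,3) p1@(5,3) p2@(2,3) -> at (4,5): 0 [-], cum=0
Step 2: p0@(5,4) p1@(5,4) p2@(3,3) -> at (4,5): 0 [-], cum=0
Step 3: p0@ESC p1@ESC p2@(4,3) -> at (4,5): 0 [-], cum=0
Step 4: p0@ESC p1@ESC p2@(5,3) -> at (4,5): 0 [-], cum=0
Step 5: p0@ESC p1@ESC p2@(5,4) -> at (4,5): 0 [-], cum=0
Step 6: p0@ESC p1@ESC p2@ESC -> at (4,5): 0 [-], cum=0
Total visits = 0

Answer: 0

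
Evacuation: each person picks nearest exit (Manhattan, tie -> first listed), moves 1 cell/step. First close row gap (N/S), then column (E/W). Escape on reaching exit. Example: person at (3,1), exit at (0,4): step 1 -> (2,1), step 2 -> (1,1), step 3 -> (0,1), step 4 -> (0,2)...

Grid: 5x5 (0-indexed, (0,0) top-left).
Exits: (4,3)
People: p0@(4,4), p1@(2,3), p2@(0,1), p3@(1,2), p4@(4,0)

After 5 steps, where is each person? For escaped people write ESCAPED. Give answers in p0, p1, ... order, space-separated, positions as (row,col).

Step 1: p0:(4,4)->(4,3)->EXIT | p1:(2,3)->(3,3) | p2:(0,1)->(1,1) | p3:(1,2)->(2,2) | p4:(4,0)->(4,1)
Step 2: p0:escaped | p1:(3,3)->(4,3)->EXIT | p2:(1,1)->(2,1) | p3:(2,2)->(3,2) | p4:(4,1)->(4,2)
Step 3: p0:escaped | p1:escaped | p2:(2,1)->(3,1) | p3:(3,2)->(4,2) | p4:(4,2)->(4,3)->EXIT
Step 4: p0:escaped | p1:escaped | p2:(3,1)->(4,1) | p3:(4,2)->(4,3)->EXIT | p4:escaped
Step 5: p0:escaped | p1:escaped | p2:(4,1)->(4,2) | p3:escaped | p4:escaped

ESCAPED ESCAPED (4,2) ESCAPED ESCAPED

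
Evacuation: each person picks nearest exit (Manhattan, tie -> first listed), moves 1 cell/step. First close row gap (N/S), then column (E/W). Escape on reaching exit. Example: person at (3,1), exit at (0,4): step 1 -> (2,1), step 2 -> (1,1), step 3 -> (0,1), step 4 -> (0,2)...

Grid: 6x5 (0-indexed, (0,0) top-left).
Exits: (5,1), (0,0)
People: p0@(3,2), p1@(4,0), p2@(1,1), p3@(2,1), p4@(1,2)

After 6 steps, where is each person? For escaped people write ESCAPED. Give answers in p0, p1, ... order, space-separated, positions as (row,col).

Step 1: p0:(3,2)->(4,2) | p1:(4,0)->(5,0) | p2:(1,1)->(0,1) | p3:(2,1)->(3,1) | p4:(1,2)->(0,2)
Step 2: p0:(4,2)->(5,2) | p1:(5,0)->(5,1)->EXIT | p2:(0,1)->(0,0)->EXIT | p3:(3,1)->(4,1) | p4:(0,2)->(0,1)
Step 3: p0:(5,2)->(5,1)->EXIT | p1:escaped | p2:escaped | p3:(4,1)->(5,1)->EXIT | p4:(0,1)->(0,0)->EXIT

ESCAPED ESCAPED ESCAPED ESCAPED ESCAPED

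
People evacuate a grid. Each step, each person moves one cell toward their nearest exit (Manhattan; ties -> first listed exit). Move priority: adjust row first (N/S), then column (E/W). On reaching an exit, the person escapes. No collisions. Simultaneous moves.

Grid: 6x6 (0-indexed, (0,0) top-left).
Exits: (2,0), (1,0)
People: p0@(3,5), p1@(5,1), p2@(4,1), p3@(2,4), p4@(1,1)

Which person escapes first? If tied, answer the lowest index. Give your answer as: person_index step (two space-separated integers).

Answer: 4 1

Derivation:
Step 1: p0:(3,5)->(2,5) | p1:(5,1)->(4,1) | p2:(4,1)->(3,1) | p3:(2,4)->(2,3) | p4:(1,1)->(1,0)->EXIT
Step 2: p0:(2,5)->(2,4) | p1:(4,1)->(3,1) | p2:(3,1)->(2,1) | p3:(2,3)->(2,2) | p4:escaped
Step 3: p0:(2,4)->(2,3) | p1:(3,1)->(2,1) | p2:(2,1)->(2,0)->EXIT | p3:(2,2)->(2,1) | p4:escaped
Step 4: p0:(2,3)->(2,2) | p1:(2,1)->(2,0)->EXIT | p2:escaped | p3:(2,1)->(2,0)->EXIT | p4:escaped
Step 5: p0:(2,2)->(2,1) | p1:escaped | p2:escaped | p3:escaped | p4:escaped
Step 6: p0:(2,1)->(2,0)->EXIT | p1:escaped | p2:escaped | p3:escaped | p4:escaped
Exit steps: [6, 4, 3, 4, 1]
First to escape: p4 at step 1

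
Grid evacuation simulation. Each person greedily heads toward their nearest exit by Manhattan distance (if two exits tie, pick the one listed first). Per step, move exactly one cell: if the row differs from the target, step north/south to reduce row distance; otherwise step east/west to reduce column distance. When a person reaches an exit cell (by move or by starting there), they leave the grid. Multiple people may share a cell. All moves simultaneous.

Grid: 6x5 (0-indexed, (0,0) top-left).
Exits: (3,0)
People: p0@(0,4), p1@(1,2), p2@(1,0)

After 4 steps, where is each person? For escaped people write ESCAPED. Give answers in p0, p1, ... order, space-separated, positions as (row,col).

Step 1: p0:(0,4)->(1,4) | p1:(1,2)->(2,2) | p2:(1,0)->(2,0)
Step 2: p0:(1,4)->(2,4) | p1:(2,2)->(3,2) | p2:(2,0)->(3,0)->EXIT
Step 3: p0:(2,4)->(3,4) | p1:(3,2)->(3,1) | p2:escaped
Step 4: p0:(3,4)->(3,3) | p1:(3,1)->(3,0)->EXIT | p2:escaped

(3,3) ESCAPED ESCAPED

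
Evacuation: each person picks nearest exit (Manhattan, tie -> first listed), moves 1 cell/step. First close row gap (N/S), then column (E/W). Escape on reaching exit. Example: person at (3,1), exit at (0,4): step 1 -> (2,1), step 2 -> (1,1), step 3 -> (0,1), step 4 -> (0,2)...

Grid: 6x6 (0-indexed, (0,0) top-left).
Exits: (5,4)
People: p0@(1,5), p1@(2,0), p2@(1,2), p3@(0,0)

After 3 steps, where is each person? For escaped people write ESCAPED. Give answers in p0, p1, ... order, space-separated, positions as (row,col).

Step 1: p0:(1,5)->(2,5) | p1:(2,0)->(3,0) | p2:(1,2)->(2,2) | p3:(0,0)->(1,0)
Step 2: p0:(2,5)->(3,5) | p1:(3,0)->(4,0) | p2:(2,2)->(3,2) | p3:(1,0)->(2,0)
Step 3: p0:(3,5)->(4,5) | p1:(4,0)->(5,0) | p2:(3,2)->(4,2) | p3:(2,0)->(3,0)

(4,5) (5,0) (4,2) (3,0)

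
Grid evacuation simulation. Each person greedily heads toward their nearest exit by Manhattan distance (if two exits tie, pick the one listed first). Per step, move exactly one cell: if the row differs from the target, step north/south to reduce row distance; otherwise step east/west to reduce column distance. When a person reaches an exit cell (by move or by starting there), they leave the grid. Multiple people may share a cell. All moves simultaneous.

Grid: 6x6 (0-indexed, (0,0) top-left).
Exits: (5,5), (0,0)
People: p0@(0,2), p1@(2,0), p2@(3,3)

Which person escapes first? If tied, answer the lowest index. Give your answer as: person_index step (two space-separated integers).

Step 1: p0:(0,2)->(0,1) | p1:(2,0)->(1,0) | p2:(3,3)->(4,3)
Step 2: p0:(0,1)->(0,0)->EXIT | p1:(1,0)->(0,0)->EXIT | p2:(4,3)->(5,3)
Step 3: p0:escaped | p1:escaped | p2:(5,3)->(5,4)
Step 4: p0:escaped | p1:escaped | p2:(5,4)->(5,5)->EXIT
Exit steps: [2, 2, 4]
First to escape: p0 at step 2

Answer: 0 2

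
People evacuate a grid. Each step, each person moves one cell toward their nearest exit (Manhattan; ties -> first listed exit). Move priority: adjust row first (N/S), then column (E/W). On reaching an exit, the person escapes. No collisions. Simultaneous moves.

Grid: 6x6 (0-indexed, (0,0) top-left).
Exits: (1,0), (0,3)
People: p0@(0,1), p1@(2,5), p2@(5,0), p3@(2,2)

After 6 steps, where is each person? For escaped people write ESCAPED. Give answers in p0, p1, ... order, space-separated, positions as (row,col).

Step 1: p0:(0,1)->(1,1) | p1:(2,5)->(1,5) | p2:(5,0)->(4,0) | p3:(2,2)->(1,2)
Step 2: p0:(1,1)->(1,0)->EXIT | p1:(1,5)->(0,5) | p2:(4,0)->(3,0) | p3:(1,2)->(1,1)
Step 3: p0:escaped | p1:(0,5)->(0,4) | p2:(3,0)->(2,0) | p3:(1,1)->(1,0)->EXIT
Step 4: p0:escaped | p1:(0,4)->(0,3)->EXIT | p2:(2,0)->(1,0)->EXIT | p3:escaped

ESCAPED ESCAPED ESCAPED ESCAPED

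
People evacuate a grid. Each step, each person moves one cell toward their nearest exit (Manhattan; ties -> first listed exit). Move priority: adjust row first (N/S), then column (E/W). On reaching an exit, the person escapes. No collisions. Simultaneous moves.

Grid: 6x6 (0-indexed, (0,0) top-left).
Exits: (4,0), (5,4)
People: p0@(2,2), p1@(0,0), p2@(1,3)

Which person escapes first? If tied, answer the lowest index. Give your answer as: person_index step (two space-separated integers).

Answer: 0 4

Derivation:
Step 1: p0:(2,2)->(3,2) | p1:(0,0)->(1,0) | p2:(1,3)->(2,3)
Step 2: p0:(3,2)->(4,2) | p1:(1,0)->(2,0) | p2:(2,3)->(3,3)
Step 3: p0:(4,2)->(4,1) | p1:(2,0)->(3,0) | p2:(3,3)->(4,3)
Step 4: p0:(4,1)->(4,0)->EXIT | p1:(3,0)->(4,0)->EXIT | p2:(4,3)->(5,3)
Step 5: p0:escaped | p1:escaped | p2:(5,3)->(5,4)->EXIT
Exit steps: [4, 4, 5]
First to escape: p0 at step 4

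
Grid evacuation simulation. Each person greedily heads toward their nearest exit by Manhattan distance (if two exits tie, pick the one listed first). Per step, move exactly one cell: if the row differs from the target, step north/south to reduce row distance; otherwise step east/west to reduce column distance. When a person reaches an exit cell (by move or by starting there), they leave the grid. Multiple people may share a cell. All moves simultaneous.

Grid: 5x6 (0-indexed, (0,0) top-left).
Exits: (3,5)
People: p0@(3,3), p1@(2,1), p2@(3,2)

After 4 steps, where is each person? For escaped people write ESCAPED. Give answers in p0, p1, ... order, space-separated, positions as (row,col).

Step 1: p0:(3,3)->(3,4) | p1:(2,1)->(3,1) | p2:(3,2)->(3,3)
Step 2: p0:(3,4)->(3,5)->EXIT | p1:(3,1)->(3,2) | p2:(3,3)->(3,4)
Step 3: p0:escaped | p1:(3,2)->(3,3) | p2:(3,4)->(3,5)->EXIT
Step 4: p0:escaped | p1:(3,3)->(3,4) | p2:escaped

ESCAPED (3,4) ESCAPED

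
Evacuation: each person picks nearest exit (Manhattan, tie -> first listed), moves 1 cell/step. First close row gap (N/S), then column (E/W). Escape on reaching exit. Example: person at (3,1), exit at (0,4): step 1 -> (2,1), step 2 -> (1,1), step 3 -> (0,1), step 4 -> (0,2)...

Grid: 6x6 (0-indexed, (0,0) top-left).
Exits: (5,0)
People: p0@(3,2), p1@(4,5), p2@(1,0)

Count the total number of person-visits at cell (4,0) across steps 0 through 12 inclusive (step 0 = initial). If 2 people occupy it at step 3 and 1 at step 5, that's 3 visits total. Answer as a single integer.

Answer: 1

Derivation:
Step 0: p0@(3,2) p1@(4,5) p2@(1,0) -> at (4,0): 0 [-], cum=0
Step 1: p0@(4,2) p1@(5,5) p2@(2,0) -> at (4,0): 0 [-], cum=0
Step 2: p0@(5,2) p1@(5,4) p2@(3,0) -> at (4,0): 0 [-], cum=0
Step 3: p0@(5,1) p1@(5,3) p2@(4,0) -> at (4,0): 1 [p2], cum=1
Step 4: p0@ESC p1@(5,2) p2@ESC -> at (4,0): 0 [-], cum=1
Step 5: p0@ESC p1@(5,1) p2@ESC -> at (4,0): 0 [-], cum=1
Step 6: p0@ESC p1@ESC p2@ESC -> at (4,0): 0 [-], cum=1
Total visits = 1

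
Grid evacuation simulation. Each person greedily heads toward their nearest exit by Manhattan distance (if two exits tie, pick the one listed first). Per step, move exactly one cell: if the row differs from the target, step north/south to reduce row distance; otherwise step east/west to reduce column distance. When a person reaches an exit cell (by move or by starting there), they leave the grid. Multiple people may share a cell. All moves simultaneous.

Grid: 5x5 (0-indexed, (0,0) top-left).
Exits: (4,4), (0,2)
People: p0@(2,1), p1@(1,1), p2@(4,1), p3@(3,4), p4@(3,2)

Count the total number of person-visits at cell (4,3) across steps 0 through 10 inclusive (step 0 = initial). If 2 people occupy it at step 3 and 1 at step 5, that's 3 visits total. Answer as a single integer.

Answer: 2

Derivation:
Step 0: p0@(2,1) p1@(1,1) p2@(4,1) p3@(3,4) p4@(3,2) -> at (4,3): 0 [-], cum=0
Step 1: p0@(1,1) p1@(0,1) p2@(4,2) p3@ESC p4@(4,2) -> at (4,3): 0 [-], cum=0
Step 2: p0@(0,1) p1@ESC p2@(4,3) p3@ESC p4@(4,3) -> at (4,3): 2 [p2,p4], cum=2
Step 3: p0@ESC p1@ESC p2@ESC p3@ESC p4@ESC -> at (4,3): 0 [-], cum=2
Total visits = 2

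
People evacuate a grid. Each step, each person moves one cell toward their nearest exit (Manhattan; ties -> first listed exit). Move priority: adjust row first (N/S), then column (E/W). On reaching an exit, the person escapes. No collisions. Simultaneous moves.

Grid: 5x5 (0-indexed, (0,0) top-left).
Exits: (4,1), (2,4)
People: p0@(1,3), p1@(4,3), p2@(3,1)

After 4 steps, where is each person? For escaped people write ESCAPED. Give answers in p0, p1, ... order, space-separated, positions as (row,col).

Step 1: p0:(1,3)->(2,3) | p1:(4,3)->(4,2) | p2:(3,1)->(4,1)->EXIT
Step 2: p0:(2,3)->(2,4)->EXIT | p1:(4,2)->(4,1)->EXIT | p2:escaped

ESCAPED ESCAPED ESCAPED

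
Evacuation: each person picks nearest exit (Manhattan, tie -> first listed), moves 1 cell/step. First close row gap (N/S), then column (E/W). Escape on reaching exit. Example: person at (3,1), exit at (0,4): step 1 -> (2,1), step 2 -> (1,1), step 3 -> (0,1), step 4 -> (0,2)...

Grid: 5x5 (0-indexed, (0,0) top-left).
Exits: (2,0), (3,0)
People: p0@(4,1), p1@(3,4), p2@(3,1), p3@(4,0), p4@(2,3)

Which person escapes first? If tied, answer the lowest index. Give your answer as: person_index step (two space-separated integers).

Answer: 2 1

Derivation:
Step 1: p0:(4,1)->(3,1) | p1:(3,4)->(3,3) | p2:(3,1)->(3,0)->EXIT | p3:(4,0)->(3,0)->EXIT | p4:(2,3)->(2,2)
Step 2: p0:(3,1)->(3,0)->EXIT | p1:(3,3)->(3,2) | p2:escaped | p3:escaped | p4:(2,2)->(2,1)
Step 3: p0:escaped | p1:(3,2)->(3,1) | p2:escaped | p3:escaped | p4:(2,1)->(2,0)->EXIT
Step 4: p0:escaped | p1:(3,1)->(3,0)->EXIT | p2:escaped | p3:escaped | p4:escaped
Exit steps: [2, 4, 1, 1, 3]
First to escape: p2 at step 1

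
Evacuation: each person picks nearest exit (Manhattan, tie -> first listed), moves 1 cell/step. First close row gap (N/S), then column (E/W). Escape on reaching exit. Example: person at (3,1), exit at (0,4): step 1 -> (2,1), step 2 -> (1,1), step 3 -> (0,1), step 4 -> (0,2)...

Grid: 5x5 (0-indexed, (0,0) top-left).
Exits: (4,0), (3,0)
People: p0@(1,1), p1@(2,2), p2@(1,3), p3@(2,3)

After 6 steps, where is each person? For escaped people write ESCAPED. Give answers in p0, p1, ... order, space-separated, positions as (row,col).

Step 1: p0:(1,1)->(2,1) | p1:(2,2)->(3,2) | p2:(1,3)->(2,3) | p3:(2,3)->(3,3)
Step 2: p0:(2,1)->(3,1) | p1:(3,2)->(3,1) | p2:(2,3)->(3,3) | p3:(3,3)->(3,2)
Step 3: p0:(3,1)->(3,0)->EXIT | p1:(3,1)->(3,0)->EXIT | p2:(3,3)->(3,2) | p3:(3,2)->(3,1)
Step 4: p0:escaped | p1:escaped | p2:(3,2)->(3,1) | p3:(3,1)->(3,0)->EXIT
Step 5: p0:escaped | p1:escaped | p2:(3,1)->(3,0)->EXIT | p3:escaped

ESCAPED ESCAPED ESCAPED ESCAPED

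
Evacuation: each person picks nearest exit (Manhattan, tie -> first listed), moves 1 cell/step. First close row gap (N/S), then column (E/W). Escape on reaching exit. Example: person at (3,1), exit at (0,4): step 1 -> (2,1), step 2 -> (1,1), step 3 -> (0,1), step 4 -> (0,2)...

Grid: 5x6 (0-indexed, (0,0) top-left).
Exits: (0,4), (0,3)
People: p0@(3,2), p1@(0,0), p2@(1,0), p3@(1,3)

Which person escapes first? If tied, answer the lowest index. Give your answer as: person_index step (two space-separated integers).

Answer: 3 1

Derivation:
Step 1: p0:(3,2)->(2,2) | p1:(0,0)->(0,1) | p2:(1,0)->(0,0) | p3:(1,3)->(0,3)->EXIT
Step 2: p0:(2,2)->(1,2) | p1:(0,1)->(0,2) | p2:(0,0)->(0,1) | p3:escaped
Step 3: p0:(1,2)->(0,2) | p1:(0,2)->(0,3)->EXIT | p2:(0,1)->(0,2) | p3:escaped
Step 4: p0:(0,2)->(0,3)->EXIT | p1:escaped | p2:(0,2)->(0,3)->EXIT | p3:escaped
Exit steps: [4, 3, 4, 1]
First to escape: p3 at step 1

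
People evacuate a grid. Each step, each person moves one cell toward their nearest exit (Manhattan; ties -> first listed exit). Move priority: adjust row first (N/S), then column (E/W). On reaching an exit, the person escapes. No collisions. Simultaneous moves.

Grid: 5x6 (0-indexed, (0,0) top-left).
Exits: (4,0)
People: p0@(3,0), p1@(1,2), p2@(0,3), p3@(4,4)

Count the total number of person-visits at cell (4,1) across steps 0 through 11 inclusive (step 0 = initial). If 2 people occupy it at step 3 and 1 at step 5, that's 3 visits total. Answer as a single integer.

Answer: 3

Derivation:
Step 0: p0@(3,0) p1@(1,2) p2@(0,3) p3@(4,4) -> at (4,1): 0 [-], cum=0
Step 1: p0@ESC p1@(2,2) p2@(1,3) p3@(4,3) -> at (4,1): 0 [-], cum=0
Step 2: p0@ESC p1@(3,2) p2@(2,3) p3@(4,2) -> at (4,1): 0 [-], cum=0
Step 3: p0@ESC p1@(4,2) p2@(3,3) p3@(4,1) -> at (4,1): 1 [p3], cum=1
Step 4: p0@ESC p1@(4,1) p2@(4,3) p3@ESC -> at (4,1): 1 [p1], cum=2
Step 5: p0@ESC p1@ESC p2@(4,2) p3@ESC -> at (4,1): 0 [-], cum=2
Step 6: p0@ESC p1@ESC p2@(4,1) p3@ESC -> at (4,1): 1 [p2], cum=3
Step 7: p0@ESC p1@ESC p2@ESC p3@ESC -> at (4,1): 0 [-], cum=3
Total visits = 3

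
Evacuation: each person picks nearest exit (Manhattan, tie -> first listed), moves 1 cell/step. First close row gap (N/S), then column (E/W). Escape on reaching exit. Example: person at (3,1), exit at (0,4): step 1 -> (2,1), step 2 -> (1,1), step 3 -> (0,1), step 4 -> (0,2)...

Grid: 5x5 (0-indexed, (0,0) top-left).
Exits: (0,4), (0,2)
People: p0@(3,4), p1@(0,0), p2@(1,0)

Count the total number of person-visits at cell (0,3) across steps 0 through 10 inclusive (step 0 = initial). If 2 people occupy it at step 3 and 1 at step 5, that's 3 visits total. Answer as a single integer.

Answer: 0

Derivation:
Step 0: p0@(3,4) p1@(0,0) p2@(1,0) -> at (0,3): 0 [-], cum=0
Step 1: p0@(2,4) p1@(0,1) p2@(0,0) -> at (0,3): 0 [-], cum=0
Step 2: p0@(1,4) p1@ESC p2@(0,1) -> at (0,3): 0 [-], cum=0
Step 3: p0@ESC p1@ESC p2@ESC -> at (0,3): 0 [-], cum=0
Total visits = 0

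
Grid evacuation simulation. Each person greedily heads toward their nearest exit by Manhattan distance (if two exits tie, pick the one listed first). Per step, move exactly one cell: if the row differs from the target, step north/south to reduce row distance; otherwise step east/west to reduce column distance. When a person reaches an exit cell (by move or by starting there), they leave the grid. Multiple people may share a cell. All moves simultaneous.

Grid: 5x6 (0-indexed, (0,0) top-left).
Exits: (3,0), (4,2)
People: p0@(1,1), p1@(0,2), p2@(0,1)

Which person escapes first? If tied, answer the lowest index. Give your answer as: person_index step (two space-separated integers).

Step 1: p0:(1,1)->(2,1) | p1:(0,2)->(1,2) | p2:(0,1)->(1,1)
Step 2: p0:(2,1)->(3,1) | p1:(1,2)->(2,2) | p2:(1,1)->(2,1)
Step 3: p0:(3,1)->(3,0)->EXIT | p1:(2,2)->(3,2) | p2:(2,1)->(3,1)
Step 4: p0:escaped | p1:(3,2)->(4,2)->EXIT | p2:(3,1)->(3,0)->EXIT
Exit steps: [3, 4, 4]
First to escape: p0 at step 3

Answer: 0 3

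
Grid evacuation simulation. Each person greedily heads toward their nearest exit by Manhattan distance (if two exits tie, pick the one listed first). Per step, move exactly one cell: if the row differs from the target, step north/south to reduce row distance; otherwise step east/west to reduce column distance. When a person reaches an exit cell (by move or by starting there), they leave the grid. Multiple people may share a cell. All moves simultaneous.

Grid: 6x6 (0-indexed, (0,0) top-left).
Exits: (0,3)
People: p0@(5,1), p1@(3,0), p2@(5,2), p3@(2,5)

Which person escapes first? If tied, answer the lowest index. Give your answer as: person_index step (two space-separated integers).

Answer: 3 4

Derivation:
Step 1: p0:(5,1)->(4,1) | p1:(3,0)->(2,0) | p2:(5,2)->(4,2) | p3:(2,5)->(1,5)
Step 2: p0:(4,1)->(3,1) | p1:(2,0)->(1,0) | p2:(4,2)->(3,2) | p3:(1,5)->(0,5)
Step 3: p0:(3,1)->(2,1) | p1:(1,0)->(0,0) | p2:(3,2)->(2,2) | p3:(0,5)->(0,4)
Step 4: p0:(2,1)->(1,1) | p1:(0,0)->(0,1) | p2:(2,2)->(1,2) | p3:(0,4)->(0,3)->EXIT
Step 5: p0:(1,1)->(0,1) | p1:(0,1)->(0,2) | p2:(1,2)->(0,2) | p3:escaped
Step 6: p0:(0,1)->(0,2) | p1:(0,2)->(0,3)->EXIT | p2:(0,2)->(0,3)->EXIT | p3:escaped
Step 7: p0:(0,2)->(0,3)->EXIT | p1:escaped | p2:escaped | p3:escaped
Exit steps: [7, 6, 6, 4]
First to escape: p3 at step 4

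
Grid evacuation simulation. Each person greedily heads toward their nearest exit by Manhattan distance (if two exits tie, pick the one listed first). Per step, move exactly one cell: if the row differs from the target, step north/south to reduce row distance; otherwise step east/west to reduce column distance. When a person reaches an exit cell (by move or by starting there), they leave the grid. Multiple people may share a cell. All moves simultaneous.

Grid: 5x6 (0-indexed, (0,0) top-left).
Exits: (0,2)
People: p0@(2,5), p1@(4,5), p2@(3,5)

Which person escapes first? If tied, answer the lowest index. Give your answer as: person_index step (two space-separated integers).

Step 1: p0:(2,5)->(1,5) | p1:(4,5)->(3,5) | p2:(3,5)->(2,5)
Step 2: p0:(1,5)->(0,5) | p1:(3,5)->(2,5) | p2:(2,5)->(1,5)
Step 3: p0:(0,5)->(0,4) | p1:(2,5)->(1,5) | p2:(1,5)->(0,5)
Step 4: p0:(0,4)->(0,3) | p1:(1,5)->(0,5) | p2:(0,5)->(0,4)
Step 5: p0:(0,3)->(0,2)->EXIT | p1:(0,5)->(0,4) | p2:(0,4)->(0,3)
Step 6: p0:escaped | p1:(0,4)->(0,3) | p2:(0,3)->(0,2)->EXIT
Step 7: p0:escaped | p1:(0,3)->(0,2)->EXIT | p2:escaped
Exit steps: [5, 7, 6]
First to escape: p0 at step 5

Answer: 0 5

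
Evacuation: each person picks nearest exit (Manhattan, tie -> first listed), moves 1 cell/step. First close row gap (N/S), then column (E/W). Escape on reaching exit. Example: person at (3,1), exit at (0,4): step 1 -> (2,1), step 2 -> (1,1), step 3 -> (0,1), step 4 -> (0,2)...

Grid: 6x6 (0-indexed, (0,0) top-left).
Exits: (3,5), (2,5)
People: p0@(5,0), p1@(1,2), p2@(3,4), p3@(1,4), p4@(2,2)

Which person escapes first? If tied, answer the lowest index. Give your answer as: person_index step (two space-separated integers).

Step 1: p0:(5,0)->(4,0) | p1:(1,2)->(2,2) | p2:(3,4)->(3,5)->EXIT | p3:(1,4)->(2,4) | p4:(2,2)->(2,3)
Step 2: p0:(4,0)->(3,0) | p1:(2,2)->(2,3) | p2:escaped | p3:(2,4)->(2,5)->EXIT | p4:(2,3)->(2,4)
Step 3: p0:(3,0)->(3,1) | p1:(2,3)->(2,4) | p2:escaped | p3:escaped | p4:(2,4)->(2,5)->EXIT
Step 4: p0:(3,1)->(3,2) | p1:(2,4)->(2,5)->EXIT | p2:escaped | p3:escaped | p4:escaped
Step 5: p0:(3,2)->(3,3) | p1:escaped | p2:escaped | p3:escaped | p4:escaped
Step 6: p0:(3,3)->(3,4) | p1:escaped | p2:escaped | p3:escaped | p4:escaped
Step 7: p0:(3,4)->(3,5)->EXIT | p1:escaped | p2:escaped | p3:escaped | p4:escaped
Exit steps: [7, 4, 1, 2, 3]
First to escape: p2 at step 1

Answer: 2 1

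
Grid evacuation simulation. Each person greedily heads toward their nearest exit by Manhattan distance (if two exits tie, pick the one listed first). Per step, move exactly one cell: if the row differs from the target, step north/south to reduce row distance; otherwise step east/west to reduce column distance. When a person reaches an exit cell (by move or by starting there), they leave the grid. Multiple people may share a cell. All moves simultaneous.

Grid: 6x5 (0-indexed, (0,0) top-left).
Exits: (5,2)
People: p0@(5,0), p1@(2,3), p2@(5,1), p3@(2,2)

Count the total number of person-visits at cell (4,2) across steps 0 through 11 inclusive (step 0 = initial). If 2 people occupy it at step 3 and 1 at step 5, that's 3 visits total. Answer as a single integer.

Answer: 1

Derivation:
Step 0: p0@(5,0) p1@(2,3) p2@(5,1) p3@(2,2) -> at (4,2): 0 [-], cum=0
Step 1: p0@(5,1) p1@(3,3) p2@ESC p3@(3,2) -> at (4,2): 0 [-], cum=0
Step 2: p0@ESC p1@(4,3) p2@ESC p3@(4,2) -> at (4,2): 1 [p3], cum=1
Step 3: p0@ESC p1@(5,3) p2@ESC p3@ESC -> at (4,2): 0 [-], cum=1
Step 4: p0@ESC p1@ESC p2@ESC p3@ESC -> at (4,2): 0 [-], cum=1
Total visits = 1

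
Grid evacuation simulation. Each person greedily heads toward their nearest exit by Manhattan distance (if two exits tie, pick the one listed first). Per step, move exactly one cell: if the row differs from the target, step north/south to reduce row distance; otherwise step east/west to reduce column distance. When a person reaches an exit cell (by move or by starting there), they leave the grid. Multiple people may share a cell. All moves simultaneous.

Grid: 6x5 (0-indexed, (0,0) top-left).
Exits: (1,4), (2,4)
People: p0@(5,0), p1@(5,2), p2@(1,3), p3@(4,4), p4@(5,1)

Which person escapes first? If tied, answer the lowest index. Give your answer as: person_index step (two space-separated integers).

Answer: 2 1

Derivation:
Step 1: p0:(5,0)->(4,0) | p1:(5,2)->(4,2) | p2:(1,3)->(1,4)->EXIT | p3:(4,4)->(3,4) | p4:(5,1)->(4,1)
Step 2: p0:(4,0)->(3,0) | p1:(4,2)->(3,2) | p2:escaped | p3:(3,4)->(2,4)->EXIT | p4:(4,1)->(3,1)
Step 3: p0:(3,0)->(2,0) | p1:(3,2)->(2,2) | p2:escaped | p3:escaped | p4:(3,1)->(2,1)
Step 4: p0:(2,0)->(2,1) | p1:(2,2)->(2,3) | p2:escaped | p3:escaped | p4:(2,1)->(2,2)
Step 5: p0:(2,1)->(2,2) | p1:(2,3)->(2,4)->EXIT | p2:escaped | p3:escaped | p4:(2,2)->(2,3)
Step 6: p0:(2,2)->(2,3) | p1:escaped | p2:escaped | p3:escaped | p4:(2,3)->(2,4)->EXIT
Step 7: p0:(2,3)->(2,4)->EXIT | p1:escaped | p2:escaped | p3:escaped | p4:escaped
Exit steps: [7, 5, 1, 2, 6]
First to escape: p2 at step 1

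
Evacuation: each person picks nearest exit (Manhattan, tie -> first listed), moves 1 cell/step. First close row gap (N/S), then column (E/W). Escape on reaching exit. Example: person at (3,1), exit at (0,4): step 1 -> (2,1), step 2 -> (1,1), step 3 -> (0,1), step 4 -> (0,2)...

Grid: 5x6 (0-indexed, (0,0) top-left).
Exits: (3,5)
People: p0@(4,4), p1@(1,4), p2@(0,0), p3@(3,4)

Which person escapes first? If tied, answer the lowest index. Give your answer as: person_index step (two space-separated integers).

Answer: 3 1

Derivation:
Step 1: p0:(4,4)->(3,4) | p1:(1,4)->(2,4) | p2:(0,0)->(1,0) | p3:(3,4)->(3,5)->EXIT
Step 2: p0:(3,4)->(3,5)->EXIT | p1:(2,4)->(3,4) | p2:(1,0)->(2,0) | p3:escaped
Step 3: p0:escaped | p1:(3,4)->(3,5)->EXIT | p2:(2,0)->(3,0) | p3:escaped
Step 4: p0:escaped | p1:escaped | p2:(3,0)->(3,1) | p3:escaped
Step 5: p0:escaped | p1:escaped | p2:(3,1)->(3,2) | p3:escaped
Step 6: p0:escaped | p1:escaped | p2:(3,2)->(3,3) | p3:escaped
Step 7: p0:escaped | p1:escaped | p2:(3,3)->(3,4) | p3:escaped
Step 8: p0:escaped | p1:escaped | p2:(3,4)->(3,5)->EXIT | p3:escaped
Exit steps: [2, 3, 8, 1]
First to escape: p3 at step 1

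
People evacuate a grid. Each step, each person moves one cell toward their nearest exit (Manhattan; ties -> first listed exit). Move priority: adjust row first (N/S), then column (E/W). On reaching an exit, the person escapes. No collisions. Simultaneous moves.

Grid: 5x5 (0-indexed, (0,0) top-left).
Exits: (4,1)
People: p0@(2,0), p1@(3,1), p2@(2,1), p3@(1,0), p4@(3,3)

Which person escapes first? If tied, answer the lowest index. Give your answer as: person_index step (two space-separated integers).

Step 1: p0:(2,0)->(3,0) | p1:(3,1)->(4,1)->EXIT | p2:(2,1)->(3,1) | p3:(1,0)->(2,0) | p4:(3,3)->(4,3)
Step 2: p0:(3,0)->(4,0) | p1:escaped | p2:(3,1)->(4,1)->EXIT | p3:(2,0)->(3,0) | p4:(4,3)->(4,2)
Step 3: p0:(4,0)->(4,1)->EXIT | p1:escaped | p2:escaped | p3:(3,0)->(4,0) | p4:(4,2)->(4,1)->EXIT
Step 4: p0:escaped | p1:escaped | p2:escaped | p3:(4,0)->(4,1)->EXIT | p4:escaped
Exit steps: [3, 1, 2, 4, 3]
First to escape: p1 at step 1

Answer: 1 1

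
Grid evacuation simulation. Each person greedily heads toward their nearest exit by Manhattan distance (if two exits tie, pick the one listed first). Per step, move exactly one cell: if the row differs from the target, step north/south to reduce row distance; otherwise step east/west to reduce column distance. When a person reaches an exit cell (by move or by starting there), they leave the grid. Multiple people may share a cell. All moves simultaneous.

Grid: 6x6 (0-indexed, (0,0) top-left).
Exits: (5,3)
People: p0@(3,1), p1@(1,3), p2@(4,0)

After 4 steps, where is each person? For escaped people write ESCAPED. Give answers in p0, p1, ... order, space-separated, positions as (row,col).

Step 1: p0:(3,1)->(4,1) | p1:(1,3)->(2,3) | p2:(4,0)->(5,0)
Step 2: p0:(4,1)->(5,1) | p1:(2,3)->(3,3) | p2:(5,0)->(5,1)
Step 3: p0:(5,1)->(5,2) | p1:(3,3)->(4,3) | p2:(5,1)->(5,2)
Step 4: p0:(5,2)->(5,3)->EXIT | p1:(4,3)->(5,3)->EXIT | p2:(5,2)->(5,3)->EXIT

ESCAPED ESCAPED ESCAPED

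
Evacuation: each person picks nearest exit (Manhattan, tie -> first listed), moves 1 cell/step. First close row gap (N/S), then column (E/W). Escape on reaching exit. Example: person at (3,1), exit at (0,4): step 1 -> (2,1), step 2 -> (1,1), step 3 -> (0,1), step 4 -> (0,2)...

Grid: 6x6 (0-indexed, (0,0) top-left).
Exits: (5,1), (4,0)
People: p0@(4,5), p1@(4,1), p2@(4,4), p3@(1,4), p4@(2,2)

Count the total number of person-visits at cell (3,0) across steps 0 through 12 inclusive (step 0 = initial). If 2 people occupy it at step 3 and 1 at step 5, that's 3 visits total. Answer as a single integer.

Step 0: p0@(4,5) p1@(4,1) p2@(4,4) p3@(1,4) p4@(2,2) -> at (3,0): 0 [-], cum=0
Step 1: p0@(5,5) p1@ESC p2@(5,4) p3@(2,4) p4@(3,2) -> at (3,0): 0 [-], cum=0
Step 2: p0@(5,4) p1@ESC p2@(5,3) p3@(3,4) p4@(4,2) -> at (3,0): 0 [-], cum=0
Step 3: p0@(5,3) p1@ESC p2@(5,2) p3@(4,4) p4@(5,2) -> at (3,0): 0 [-], cum=0
Step 4: p0@(5,2) p1@ESC p2@ESC p3@(5,4) p4@ESC -> at (3,0): 0 [-], cum=0
Step 5: p0@ESC p1@ESC p2@ESC p3@(5,3) p4@ESC -> at (3,0): 0 [-], cum=0
Step 6: p0@ESC p1@ESC p2@ESC p3@(5,2) p4@ESC -> at (3,0): 0 [-], cum=0
Step 7: p0@ESC p1@ESC p2@ESC p3@ESC p4@ESC -> at (3,0): 0 [-], cum=0
Total visits = 0

Answer: 0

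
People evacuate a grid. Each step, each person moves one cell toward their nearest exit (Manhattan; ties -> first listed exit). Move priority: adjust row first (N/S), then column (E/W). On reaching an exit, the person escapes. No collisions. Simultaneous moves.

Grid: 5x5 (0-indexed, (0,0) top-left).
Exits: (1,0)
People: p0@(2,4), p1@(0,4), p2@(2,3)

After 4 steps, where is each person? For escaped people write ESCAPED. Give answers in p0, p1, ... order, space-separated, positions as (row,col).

Step 1: p0:(2,4)->(1,4) | p1:(0,4)->(1,4) | p2:(2,3)->(1,3)
Step 2: p0:(1,4)->(1,3) | p1:(1,4)->(1,3) | p2:(1,3)->(1,2)
Step 3: p0:(1,3)->(1,2) | p1:(1,3)->(1,2) | p2:(1,2)->(1,1)
Step 4: p0:(1,2)->(1,1) | p1:(1,2)->(1,1) | p2:(1,1)->(1,0)->EXIT

(1,1) (1,1) ESCAPED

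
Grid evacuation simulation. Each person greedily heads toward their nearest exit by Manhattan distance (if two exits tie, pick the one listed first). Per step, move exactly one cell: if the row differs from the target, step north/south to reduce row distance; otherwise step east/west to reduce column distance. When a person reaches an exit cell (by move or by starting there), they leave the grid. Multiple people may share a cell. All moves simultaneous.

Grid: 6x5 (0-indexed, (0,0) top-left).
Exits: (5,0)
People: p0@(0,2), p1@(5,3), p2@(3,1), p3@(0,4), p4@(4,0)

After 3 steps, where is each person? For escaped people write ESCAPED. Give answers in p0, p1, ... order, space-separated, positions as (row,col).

Step 1: p0:(0,2)->(1,2) | p1:(5,3)->(5,2) | p2:(3,1)->(4,1) | p3:(0,4)->(1,4) | p4:(4,0)->(5,0)->EXIT
Step 2: p0:(1,2)->(2,2) | p1:(5,2)->(5,1) | p2:(4,1)->(5,1) | p3:(1,4)->(2,4) | p4:escaped
Step 3: p0:(2,2)->(3,2) | p1:(5,1)->(5,0)->EXIT | p2:(5,1)->(5,0)->EXIT | p3:(2,4)->(3,4) | p4:escaped

(3,2) ESCAPED ESCAPED (3,4) ESCAPED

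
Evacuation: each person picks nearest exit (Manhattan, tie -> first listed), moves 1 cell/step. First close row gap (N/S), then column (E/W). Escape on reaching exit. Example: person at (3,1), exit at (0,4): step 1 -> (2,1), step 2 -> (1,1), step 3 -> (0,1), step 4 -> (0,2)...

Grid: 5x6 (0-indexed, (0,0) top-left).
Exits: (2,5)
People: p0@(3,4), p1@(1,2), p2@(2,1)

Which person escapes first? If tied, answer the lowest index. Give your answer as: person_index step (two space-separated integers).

Answer: 0 2

Derivation:
Step 1: p0:(3,4)->(2,4) | p1:(1,2)->(2,2) | p2:(2,1)->(2,2)
Step 2: p0:(2,4)->(2,5)->EXIT | p1:(2,2)->(2,3) | p2:(2,2)->(2,3)
Step 3: p0:escaped | p1:(2,3)->(2,4) | p2:(2,3)->(2,4)
Step 4: p0:escaped | p1:(2,4)->(2,5)->EXIT | p2:(2,4)->(2,5)->EXIT
Exit steps: [2, 4, 4]
First to escape: p0 at step 2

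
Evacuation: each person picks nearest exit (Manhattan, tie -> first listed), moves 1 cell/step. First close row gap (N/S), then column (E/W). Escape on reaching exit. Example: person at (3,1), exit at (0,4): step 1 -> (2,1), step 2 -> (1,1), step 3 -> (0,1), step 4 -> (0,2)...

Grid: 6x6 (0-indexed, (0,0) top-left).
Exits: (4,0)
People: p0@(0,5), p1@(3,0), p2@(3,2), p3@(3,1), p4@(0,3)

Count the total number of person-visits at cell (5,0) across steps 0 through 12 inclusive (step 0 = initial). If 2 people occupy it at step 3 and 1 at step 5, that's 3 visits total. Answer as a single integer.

Answer: 0

Derivation:
Step 0: p0@(0,5) p1@(3,0) p2@(3,2) p3@(3,1) p4@(0,3) -> at (5,0): 0 [-], cum=0
Step 1: p0@(1,5) p1@ESC p2@(4,2) p3@(4,1) p4@(1,3) -> at (5,0): 0 [-], cum=0
Step 2: p0@(2,5) p1@ESC p2@(4,1) p3@ESC p4@(2,3) -> at (5,0): 0 [-], cum=0
Step 3: p0@(3,5) p1@ESC p2@ESC p3@ESC p4@(3,3) -> at (5,0): 0 [-], cum=0
Step 4: p0@(4,5) p1@ESC p2@ESC p3@ESC p4@(4,3) -> at (5,0): 0 [-], cum=0
Step 5: p0@(4,4) p1@ESC p2@ESC p3@ESC p4@(4,2) -> at (5,0): 0 [-], cum=0
Step 6: p0@(4,3) p1@ESC p2@ESC p3@ESC p4@(4,1) -> at (5,0): 0 [-], cum=0
Step 7: p0@(4,2) p1@ESC p2@ESC p3@ESC p4@ESC -> at (5,0): 0 [-], cum=0
Step 8: p0@(4,1) p1@ESC p2@ESC p3@ESC p4@ESC -> at (5,0): 0 [-], cum=0
Step 9: p0@ESC p1@ESC p2@ESC p3@ESC p4@ESC -> at (5,0): 0 [-], cum=0
Total visits = 0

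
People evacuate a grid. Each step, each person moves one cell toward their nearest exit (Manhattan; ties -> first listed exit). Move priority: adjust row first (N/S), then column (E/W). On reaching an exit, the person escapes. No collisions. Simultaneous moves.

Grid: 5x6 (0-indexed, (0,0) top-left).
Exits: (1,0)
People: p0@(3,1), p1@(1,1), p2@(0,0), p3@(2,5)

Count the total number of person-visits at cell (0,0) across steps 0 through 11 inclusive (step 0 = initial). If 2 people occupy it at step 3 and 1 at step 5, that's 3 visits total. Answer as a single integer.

Step 0: p0@(3,1) p1@(1,1) p2@(0,0) p3@(2,5) -> at (0,0): 1 [p2], cum=1
Step 1: p0@(2,1) p1@ESC p2@ESC p3@(1,5) -> at (0,0): 0 [-], cum=1
Step 2: p0@(1,1) p1@ESC p2@ESC p3@(1,4) -> at (0,0): 0 [-], cum=1
Step 3: p0@ESC p1@ESC p2@ESC p3@(1,3) -> at (0,0): 0 [-], cum=1
Step 4: p0@ESC p1@ESC p2@ESC p3@(1,2) -> at (0,0): 0 [-], cum=1
Step 5: p0@ESC p1@ESC p2@ESC p3@(1,1) -> at (0,0): 0 [-], cum=1
Step 6: p0@ESC p1@ESC p2@ESC p3@ESC -> at (0,0): 0 [-], cum=1
Total visits = 1

Answer: 1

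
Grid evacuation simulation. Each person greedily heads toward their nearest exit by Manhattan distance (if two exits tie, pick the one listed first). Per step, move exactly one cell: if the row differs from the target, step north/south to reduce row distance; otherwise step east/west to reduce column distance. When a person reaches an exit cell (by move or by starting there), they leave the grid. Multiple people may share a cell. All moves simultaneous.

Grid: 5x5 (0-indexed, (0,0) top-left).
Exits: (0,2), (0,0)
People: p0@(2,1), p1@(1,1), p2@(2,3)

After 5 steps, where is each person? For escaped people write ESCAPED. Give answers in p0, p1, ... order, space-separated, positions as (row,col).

Step 1: p0:(2,1)->(1,1) | p1:(1,1)->(0,1) | p2:(2,3)->(1,3)
Step 2: p0:(1,1)->(0,1) | p1:(0,1)->(0,2)->EXIT | p2:(1,3)->(0,3)
Step 3: p0:(0,1)->(0,2)->EXIT | p1:escaped | p2:(0,3)->(0,2)->EXIT

ESCAPED ESCAPED ESCAPED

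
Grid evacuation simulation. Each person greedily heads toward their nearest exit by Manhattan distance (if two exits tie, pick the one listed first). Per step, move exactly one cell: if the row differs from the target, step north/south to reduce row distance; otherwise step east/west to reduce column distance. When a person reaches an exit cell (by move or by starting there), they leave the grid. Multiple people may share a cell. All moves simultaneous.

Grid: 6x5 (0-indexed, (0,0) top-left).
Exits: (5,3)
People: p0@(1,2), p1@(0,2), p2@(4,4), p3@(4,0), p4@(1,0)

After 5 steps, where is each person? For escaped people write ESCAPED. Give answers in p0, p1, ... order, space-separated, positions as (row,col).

Step 1: p0:(1,2)->(2,2) | p1:(0,2)->(1,2) | p2:(4,4)->(5,4) | p3:(4,0)->(5,0) | p4:(1,0)->(2,0)
Step 2: p0:(2,2)->(3,2) | p1:(1,2)->(2,2) | p2:(5,4)->(5,3)->EXIT | p3:(5,0)->(5,1) | p4:(2,0)->(3,0)
Step 3: p0:(3,2)->(4,2) | p1:(2,2)->(3,2) | p2:escaped | p3:(5,1)->(5,2) | p4:(3,0)->(4,0)
Step 4: p0:(4,2)->(5,2) | p1:(3,2)->(4,2) | p2:escaped | p3:(5,2)->(5,3)->EXIT | p4:(4,0)->(5,0)
Step 5: p0:(5,2)->(5,3)->EXIT | p1:(4,2)->(5,2) | p2:escaped | p3:escaped | p4:(5,0)->(5,1)

ESCAPED (5,2) ESCAPED ESCAPED (5,1)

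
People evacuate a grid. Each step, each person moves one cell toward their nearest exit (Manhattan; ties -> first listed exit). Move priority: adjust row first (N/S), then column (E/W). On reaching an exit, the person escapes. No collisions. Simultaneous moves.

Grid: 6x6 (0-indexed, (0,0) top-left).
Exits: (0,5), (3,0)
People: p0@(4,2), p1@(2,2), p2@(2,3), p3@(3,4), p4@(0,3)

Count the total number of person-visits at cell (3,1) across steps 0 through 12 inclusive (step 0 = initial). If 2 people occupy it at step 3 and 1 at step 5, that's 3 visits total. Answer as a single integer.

Step 0: p0@(4,2) p1@(2,2) p2@(2,3) p3@(3,4) p4@(0,3) -> at (3,1): 0 [-], cum=0
Step 1: p0@(3,2) p1@(3,2) p2@(1,3) p3@(2,4) p4@(0,4) -> at (3,1): 0 [-], cum=0
Step 2: p0@(3,1) p1@(3,1) p2@(0,3) p3@(1,4) p4@ESC -> at (3,1): 2 [p0,p1], cum=2
Step 3: p0@ESC p1@ESC p2@(0,4) p3@(0,4) p4@ESC -> at (3,1): 0 [-], cum=2
Step 4: p0@ESC p1@ESC p2@ESC p3@ESC p4@ESC -> at (3,1): 0 [-], cum=2
Total visits = 2

Answer: 2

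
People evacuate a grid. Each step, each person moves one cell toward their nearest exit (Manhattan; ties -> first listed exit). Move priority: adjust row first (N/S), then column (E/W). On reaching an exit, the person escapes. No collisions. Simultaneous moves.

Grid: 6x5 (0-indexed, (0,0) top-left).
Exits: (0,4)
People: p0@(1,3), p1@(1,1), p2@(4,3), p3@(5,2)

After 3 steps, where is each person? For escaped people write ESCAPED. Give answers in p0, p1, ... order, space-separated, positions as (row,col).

Step 1: p0:(1,3)->(0,3) | p1:(1,1)->(0,1) | p2:(4,3)->(3,3) | p3:(5,2)->(4,2)
Step 2: p0:(0,3)->(0,4)->EXIT | p1:(0,1)->(0,2) | p2:(3,3)->(2,3) | p3:(4,2)->(3,2)
Step 3: p0:escaped | p1:(0,2)->(0,3) | p2:(2,3)->(1,3) | p3:(3,2)->(2,2)

ESCAPED (0,3) (1,3) (2,2)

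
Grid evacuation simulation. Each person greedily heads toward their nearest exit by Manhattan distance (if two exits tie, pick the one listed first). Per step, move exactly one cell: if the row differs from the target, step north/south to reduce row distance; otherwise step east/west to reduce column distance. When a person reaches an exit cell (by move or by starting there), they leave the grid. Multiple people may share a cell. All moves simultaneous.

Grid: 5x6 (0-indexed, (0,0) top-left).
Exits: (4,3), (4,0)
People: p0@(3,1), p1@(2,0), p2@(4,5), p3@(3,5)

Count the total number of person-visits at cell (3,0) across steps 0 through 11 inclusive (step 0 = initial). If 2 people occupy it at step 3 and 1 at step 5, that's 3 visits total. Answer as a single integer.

Step 0: p0@(3,1) p1@(2,0) p2@(4,5) p3@(3,5) -> at (3,0): 0 [-], cum=0
Step 1: p0@(4,1) p1@(3,0) p2@(4,4) p3@(4,5) -> at (3,0): 1 [p1], cum=1
Step 2: p0@ESC p1@ESC p2@ESC p3@(4,4) -> at (3,0): 0 [-], cum=1
Step 3: p0@ESC p1@ESC p2@ESC p3@ESC -> at (3,0): 0 [-], cum=1
Total visits = 1

Answer: 1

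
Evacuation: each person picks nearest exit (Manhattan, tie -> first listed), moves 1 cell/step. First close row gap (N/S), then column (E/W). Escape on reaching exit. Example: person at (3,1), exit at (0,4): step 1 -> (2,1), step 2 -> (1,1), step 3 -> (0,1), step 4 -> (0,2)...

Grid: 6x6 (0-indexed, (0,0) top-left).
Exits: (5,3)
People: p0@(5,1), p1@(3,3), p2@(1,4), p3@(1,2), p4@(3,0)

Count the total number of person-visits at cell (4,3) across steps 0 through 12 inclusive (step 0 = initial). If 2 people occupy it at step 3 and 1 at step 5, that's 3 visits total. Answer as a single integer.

Step 0: p0@(5,1) p1@(3,3) p2@(1,4) p3@(1,2) p4@(3,0) -> at (4,3): 0 [-], cum=0
Step 1: p0@(5,2) p1@(4,3) p2@(2,4) p3@(2,2) p4@(4,0) -> at (4,3): 1 [p1], cum=1
Step 2: p0@ESC p1@ESC p2@(3,4) p3@(3,2) p4@(5,0) -> at (4,3): 0 [-], cum=1
Step 3: p0@ESC p1@ESC p2@(4,4) p3@(4,2) p4@(5,1) -> at (4,3): 0 [-], cum=1
Step 4: p0@ESC p1@ESC p2@(5,4) p3@(5,2) p4@(5,2) -> at (4,3): 0 [-], cum=1
Step 5: p0@ESC p1@ESC p2@ESC p3@ESC p4@ESC -> at (4,3): 0 [-], cum=1
Total visits = 1

Answer: 1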